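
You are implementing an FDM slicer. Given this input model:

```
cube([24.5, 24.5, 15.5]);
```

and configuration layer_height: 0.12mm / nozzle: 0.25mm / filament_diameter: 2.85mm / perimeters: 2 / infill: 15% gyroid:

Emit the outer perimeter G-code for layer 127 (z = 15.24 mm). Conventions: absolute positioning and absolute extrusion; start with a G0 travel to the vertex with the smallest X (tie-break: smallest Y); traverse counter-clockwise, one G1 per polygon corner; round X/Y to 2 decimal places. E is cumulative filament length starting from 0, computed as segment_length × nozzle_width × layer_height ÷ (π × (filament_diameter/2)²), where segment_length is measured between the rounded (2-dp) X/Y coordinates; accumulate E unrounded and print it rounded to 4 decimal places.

G0 X0.00 Y0.00 Z15.24
G1 X24.50 Y0.00 E0.1152
G1 X24.50 Y24.50 E0.2304
G1 X0.00 Y24.50 E0.3456
G1 X0.00 Y0.00 E0.4609

At z = 15.24 mm: the cube (footprint 24.5×24.5) is included at this height. The outline is a single polygon with 4 vertices. Extrusion per mm of travel: 0.25 × 0.12 / (π × 1.425²) = 0.004703. Accumulating E over each segment gives final E = 0.4609.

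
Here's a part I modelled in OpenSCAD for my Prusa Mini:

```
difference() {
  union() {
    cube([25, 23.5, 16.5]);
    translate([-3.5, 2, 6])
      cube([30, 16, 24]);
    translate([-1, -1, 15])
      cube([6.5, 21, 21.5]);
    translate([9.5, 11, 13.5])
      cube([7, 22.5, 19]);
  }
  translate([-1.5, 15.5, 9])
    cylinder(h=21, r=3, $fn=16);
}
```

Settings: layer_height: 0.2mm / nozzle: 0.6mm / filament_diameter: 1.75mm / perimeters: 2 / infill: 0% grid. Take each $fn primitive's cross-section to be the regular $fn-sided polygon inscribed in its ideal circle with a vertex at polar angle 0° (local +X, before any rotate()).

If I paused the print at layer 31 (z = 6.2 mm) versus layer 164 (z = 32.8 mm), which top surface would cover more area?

layer 31 (z = 6.2 mm)

Layer 31 (z = 6.2): the cube is present — its section is the full 25×23.5 rectangle (area 587.50 mm²); the cube at (-3.5, 2) (footprint 30×16) is included at this height (area 480.00 mm²); the cube at (-1, -1) does not reach this height (z outside [15, 36.5]); the cube at (9.5, 11) does not reach this height (z outside [13.5, 32.5]); Merging all regions: the regions partially overlap — summed areas 1067.50 mm² minus the doubly-counted overlap 400.00 mm² gives 667.50 mm² — area = 667.50 mm²; the cylinder at (-1.5, 15.5) is absent (z outside [9, 30]); Subtracting the remaining from the first: none of the subtracted shapes is present at this height, so the result so far is unchanged — area = 667.50 mm². So its area = 667.50 mm². Layer 164 (z = 32.8): the cube is not intersected at this z (z outside [0, 16.5]); the cube at (-3.5, 2) is absent (z outside [6, 30]); the cube at (-1, -1) (footprint 6.5×21) is included at this height (area 136.50 mm²); the cube at (9.5, 11) is absent (z outside [13.5, 32.5]); Taking the union: only the 6.5×21 cube at (-1, -1) is present, so the union is just that shape — area = 136.50 mm²; the cylinder at (-1.5, 15.5) is absent (z outside [9, 30]); Taking the first minus the rest: none of the subtracted shapes is present at this height, so the result so far is unchanged — area = 136.50 mm². So its area = 136.50 mm². Layer 31 is larger (667.50 vs 136.50 mm²).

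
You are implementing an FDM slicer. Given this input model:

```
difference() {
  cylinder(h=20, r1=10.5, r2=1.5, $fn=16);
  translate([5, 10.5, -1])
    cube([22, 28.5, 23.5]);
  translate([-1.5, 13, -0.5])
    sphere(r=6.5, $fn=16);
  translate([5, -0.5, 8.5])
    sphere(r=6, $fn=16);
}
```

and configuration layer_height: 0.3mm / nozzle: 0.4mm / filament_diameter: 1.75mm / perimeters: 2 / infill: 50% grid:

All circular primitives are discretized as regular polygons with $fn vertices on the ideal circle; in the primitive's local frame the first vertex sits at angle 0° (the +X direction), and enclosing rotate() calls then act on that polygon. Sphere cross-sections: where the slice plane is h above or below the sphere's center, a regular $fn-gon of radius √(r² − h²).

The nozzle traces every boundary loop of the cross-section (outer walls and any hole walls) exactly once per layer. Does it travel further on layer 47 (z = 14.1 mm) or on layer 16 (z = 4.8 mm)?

layer 16 (z = 4.8 mm)

Layer 47 (z = 14.1): the cone: at t=0.705 of its height the radius interpolates to r₁+(r₂−r₁)t = 4.155, giving a regular 16-gon of that circumradius (perimeter = 2·16·4.155·sin(180°/16) = 25.94 mm); the cube at (5, 10.5) is present — its section is the full 22×28.5 rectangle (perimeter 101.00 mm); the sphere at (-1.5, 13) is not intersected at this z (|z−center|=14.600 > r=6.5); the sphere at (5, -0.5): section is a regular 16-gon, circumradius = √(r²−h²) = √(6²−5.6²) = 2.154 (perimeter = 2·16·2.154·sin(180°/16) = 13.45 mm); After the difference (first − rest): starting from the cone, the 22×28.5 cube at (5, 10.5) misses the remaining region (no effect); the r=6 sphere at (5, -0.5) partially overlaps it — only the 2.81 mm² overlap (of its 14.21 mm²) is removed, clipping the outline — boundary = 26.35 mm. So its perimeter = 26.35 mm. Layer 16 (z = 4.8): the cone: at t=0.240 of its height the radius interpolates to r₁+(r₂−r₁)t = 8.340, giving a regular 16-gon of that circumradius (perimeter = 2·16·8.340·sin(180°/16) = 52.07 mm); the cube at (5, 10.5) (footprint 22×28.5) is included at this height (perimeter 101.00 mm); the r=6.5 sphere at (-1.5, 13) slices to a regular 16-gon of circumradius 3.763 (√(r²−h²) with h=5.3 from center) (perimeter = 2·16·3.763·sin(180°/16) = 23.49 mm); the r=6 sphere at (5, -0.5) contributes a regular 16-gon of circumradius √(6²−3.7²) = 4.723 (perimeter = 2·16·4.723·sin(180°/16) = 29.49 mm); Subtracting the remaining from the first: starting from the cone, the 22×28.5 cube at (5, 10.5) misses the remaining region (no effect); the r=6.5 sphere at (-1.5, 13) misses the remaining region (no effect); the r=6 sphere at (5, -0.5) partially overlaps it — only the 59.22 mm² overlap (of its 68.30 mm²) is removed, clipping the outline — boundary = 62.47 mm. So its perimeter = 62.47 mm. Layer 16 is larger (62.47 vs 26.35 mm).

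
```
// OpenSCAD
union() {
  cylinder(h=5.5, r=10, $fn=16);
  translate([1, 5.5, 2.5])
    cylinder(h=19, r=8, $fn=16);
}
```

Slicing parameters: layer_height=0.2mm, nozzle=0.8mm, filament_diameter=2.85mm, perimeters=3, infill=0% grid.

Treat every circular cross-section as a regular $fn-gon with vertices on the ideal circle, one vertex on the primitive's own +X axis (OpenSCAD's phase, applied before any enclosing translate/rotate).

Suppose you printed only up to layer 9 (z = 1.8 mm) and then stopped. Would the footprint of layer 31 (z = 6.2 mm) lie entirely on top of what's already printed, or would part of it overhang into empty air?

part overhangs

Compare the two slices. At z = 1.8: the r=10 cylinder gives a regular 16-gon of circumradius 10 (constant along its height) (area = (16/2)·10.000²·sin(360°/16) = 306.15 mm²); the cylinder at (1, 5.5) is absent (z outside [2.5, 21.5]); Merging all regions: only the r=10 cylinder is present, so the union is just that shape — area = 306.15 mm². At z = 6.2: the cylinder does not reach this height (z outside [0, 5.5]); the cylinder at (1, 5.5): section is a regular 16-gon, circumradius r=8 (area = (16/2)·8.000²·sin(360°/16) = 195.93 mm²); Merging all regions: only the r=8 cylinder at (1, 5.5) is present, so the union is just that shape — area = 195.93 mm². Checking containment: at z = 6.2 the cross-section extends beyond the z = 1.8 cross-section by about 49.25 mm².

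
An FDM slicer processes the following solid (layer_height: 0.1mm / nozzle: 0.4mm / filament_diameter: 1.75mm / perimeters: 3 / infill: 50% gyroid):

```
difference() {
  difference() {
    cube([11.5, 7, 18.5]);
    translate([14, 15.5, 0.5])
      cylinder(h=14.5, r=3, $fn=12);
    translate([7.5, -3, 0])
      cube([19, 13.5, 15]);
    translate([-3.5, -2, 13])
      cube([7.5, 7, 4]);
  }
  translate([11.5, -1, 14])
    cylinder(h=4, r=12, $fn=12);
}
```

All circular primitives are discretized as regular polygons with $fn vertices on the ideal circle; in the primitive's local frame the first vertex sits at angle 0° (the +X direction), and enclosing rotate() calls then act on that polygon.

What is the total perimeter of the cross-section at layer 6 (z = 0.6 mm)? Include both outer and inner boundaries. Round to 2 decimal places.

29.00 mm

At z = 0.6 mm: the cube is present — its section is the full 11.5×7 rectangle (perimeter 37.00 mm); the r=3 cylinder at (14, 15.5) gives a regular 12-gon of circumradius 3 (constant along its height) (perimeter = 2·12·3.000·sin(180°/12) = 18.63 mm); the 19×13.5 cube at (7.5, -3) contributes its full rectangle (perimeter 65.00 mm); the cube at (-3.5, -2) is absent (z outside [13, 17]); Taking the first minus the rest: starting from the 11.5×7 cube, the r=3 cylinder at (14, 15.5) misses the remaining region (no effect); the 19×13.5 cube at (7.5, -3) partially overlaps it — only the 28.00 mm² overlap (of its 256.50 mm²) is removed, clipping the outline — boundary = 29.00 mm; the cylinder at (11.5, -1) is absent (z outside [14, 18]); Subtracting the remaining from the first: none of the subtracted shapes is present at this height, so that combined region is unchanged — boundary = 29.00 mm. Overall, the cross-section is a single solid region. Total boundary length (outer) = 29.00 mm.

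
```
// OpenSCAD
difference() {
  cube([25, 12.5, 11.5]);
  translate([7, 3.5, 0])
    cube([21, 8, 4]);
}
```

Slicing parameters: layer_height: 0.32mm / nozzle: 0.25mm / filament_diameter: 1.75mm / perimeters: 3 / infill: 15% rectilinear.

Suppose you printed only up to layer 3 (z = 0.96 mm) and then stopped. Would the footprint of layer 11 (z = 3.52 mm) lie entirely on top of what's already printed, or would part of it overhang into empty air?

Compare the two slices. At z = 0.96: the cube (footprint 25×12.5) is included at this height (area 312.50 mm²); the 21×8 cube at (7, 3.5) contributes its full rectangle (area 168.00 mm²); Subtracting the remaining from the first: starting from the 25×12.5 cube (312.50 mm²), the 21×8 cube at (7, 3.5) partially overlaps it — only the 144.00 mm² overlap (of its 168.00 mm²) is removed, clipping the outline — area = 168.50 mm². At z = 3.52: the 25×12.5 cube contributes its full rectangle (area 312.50 mm²); the cube at (7, 3.5) (footprint 21×8) is included at this height (area 168.00 mm²); After the difference (first − rest): starting from the 25×12.5 cube (312.50 mm²), the 21×8 cube at (7, 3.5) partially overlaps it — only the 144.00 mm² overlap (of its 168.00 mm²) is removed, clipping the outline — area = 168.50 mm². Checking containment: the cross-section at z = 3.52 is a subset of the cross-section at z = 0.96.

entirely on top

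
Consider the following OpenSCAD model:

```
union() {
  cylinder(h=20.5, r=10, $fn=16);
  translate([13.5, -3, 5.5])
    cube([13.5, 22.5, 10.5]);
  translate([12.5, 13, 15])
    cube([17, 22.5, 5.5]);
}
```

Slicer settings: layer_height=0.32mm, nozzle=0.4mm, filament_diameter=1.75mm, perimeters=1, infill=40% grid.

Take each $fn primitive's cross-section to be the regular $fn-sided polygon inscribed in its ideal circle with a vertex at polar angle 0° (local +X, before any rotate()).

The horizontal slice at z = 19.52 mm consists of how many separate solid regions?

2

At z = 19.52 mm: the r=10 cylinder gives a regular 16-gon of circumradius 10 (constant along its height); the cube at (13.5, -3) does not reach this height (z outside [5.5, 16]); the cube at (12.5, 13) is present — its section is the full 17×22.5 rectangle; Merging all regions: the 2 present regions are separate (no shared area or edge), so areas and boundary lengths simply add and each stays a separate island — 2 connected regions. The result has 2 disconnected regions.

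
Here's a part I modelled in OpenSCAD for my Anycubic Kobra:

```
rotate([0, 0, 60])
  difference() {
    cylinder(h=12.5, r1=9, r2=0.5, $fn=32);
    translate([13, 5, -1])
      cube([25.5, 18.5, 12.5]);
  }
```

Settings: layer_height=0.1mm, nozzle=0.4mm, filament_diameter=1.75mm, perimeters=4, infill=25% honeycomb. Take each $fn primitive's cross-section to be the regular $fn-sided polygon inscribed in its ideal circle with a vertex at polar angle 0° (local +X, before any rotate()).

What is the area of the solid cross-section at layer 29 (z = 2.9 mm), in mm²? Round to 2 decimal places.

154.18 mm²

At z = 2.9 mm: the cone: at t=0.232 of its height the radius interpolates to r₁+(r₂−r₁)t = 7.028, giving a regular 32-gon of that circumradius (area = (32/2)·7.028²·sin(360°/32) = 154.18 mm²); the 25.5×18.5 cube at (13, 5) contributes its full rectangle (area 471.75 mm²); After the difference (first − rest): starting from the cone (154.18 mm²), the 25.5×18.5 cube at (13, 5) misses the remaining region (no effect) — area = 154.18 mm²; (whole slice rotated 60° about Z — lengths, areas and connectivity unchanged). Overall, the cross-section is a single solid region. Net area = 154.18 mm².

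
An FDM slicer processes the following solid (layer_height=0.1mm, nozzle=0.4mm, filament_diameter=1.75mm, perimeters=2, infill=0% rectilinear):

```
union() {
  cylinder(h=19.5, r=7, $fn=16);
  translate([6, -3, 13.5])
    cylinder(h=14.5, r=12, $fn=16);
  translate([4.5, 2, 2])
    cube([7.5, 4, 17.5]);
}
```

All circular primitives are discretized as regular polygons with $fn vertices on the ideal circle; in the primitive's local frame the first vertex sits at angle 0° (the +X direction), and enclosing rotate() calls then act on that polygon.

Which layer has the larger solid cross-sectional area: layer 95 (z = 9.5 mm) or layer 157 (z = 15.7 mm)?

layer 157 (z = 15.7 mm)

Layer 95 (z = 9.5): the r=7 cylinder gives a regular 16-gon of circumradius 7 (constant along its height) (area = (16/2)·7.000²·sin(360°/16) = 150.01 mm²); the cylinder at (6, -3) is absent (z outside [13.5, 28]); the 7.5×4 cube at (4.5, 2) contributes its full rectangle (area 30.00 mm²); Merging all regions: the regions partially overlap — summed areas 180.01 mm² minus the doubly-counted overlap 4.19 mm² gives 175.82 mm² — area = 175.82 mm². So its area = 175.82 mm². Layer 157 (z = 15.7): the r=7 cylinder contributes a regular 16-gon of circumradius 7 (area = (16/2)·7.000²·sin(360°/16) = 150.01 mm²); the r=12 cylinder at (6, -3) gives a regular 16-gon of circumradius 12 (constant along its height) (area = (16/2)·12.000²·sin(360°/16) = 440.85 mm²); the cube at (4.5, 2) (footprint 7.5×4) is included at this height (area 30.00 mm²); Combining (union): the regions partially overlap — summed areas 620.86 mm² minus the doubly-counted overlap 164.60 mm² gives 456.27 mm² — area = 456.27 mm². So its area = 456.27 mm². Layer 157 is larger (456.27 vs 175.82 mm²).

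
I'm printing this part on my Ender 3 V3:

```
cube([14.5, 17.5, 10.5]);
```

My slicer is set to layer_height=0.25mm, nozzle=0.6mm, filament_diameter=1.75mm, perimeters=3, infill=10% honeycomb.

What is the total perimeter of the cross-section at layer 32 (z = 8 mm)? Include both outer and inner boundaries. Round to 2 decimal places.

At z = 8 mm: the cube is present — its section is the full 14.5×17.5 rectangle (perimeter 64.00 mm). Overall, the cross-section is a single solid region. Total boundary length (outer) = 64.00 mm.

64.00 mm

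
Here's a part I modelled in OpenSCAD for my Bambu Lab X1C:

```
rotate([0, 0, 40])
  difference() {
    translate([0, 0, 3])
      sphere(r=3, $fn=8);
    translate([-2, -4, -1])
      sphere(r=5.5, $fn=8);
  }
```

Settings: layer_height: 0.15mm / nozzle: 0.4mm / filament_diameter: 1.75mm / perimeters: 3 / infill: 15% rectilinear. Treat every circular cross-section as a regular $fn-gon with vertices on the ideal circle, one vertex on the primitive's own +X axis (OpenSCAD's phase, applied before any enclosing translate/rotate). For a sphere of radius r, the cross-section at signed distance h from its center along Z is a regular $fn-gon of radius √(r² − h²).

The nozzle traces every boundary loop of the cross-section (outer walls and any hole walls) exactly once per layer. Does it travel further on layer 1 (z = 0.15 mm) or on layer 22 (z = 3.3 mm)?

Layer 1 (z = 0.15): the sphere: section is a regular 8-gon, circumradius = √(r²−h²) = √(3²−2.85²) = 0.937 (perimeter = 2·8·0.937·sin(180°/8) = 5.74 mm); the r=5.5 sphere at (-2, -4) slices to a regular 8-gon of circumradius 5.378 (√(r²−h²) with h=1.15 from center) (perimeter = 2·8·5.378·sin(180°/8) = 32.93 mm); After the difference (first − rest): starting from the r=3 sphere, the r=5.5 sphere at (-2, -4) partially overlaps it — only the 2.10 mm² overlap (of its 81.82 mm²) is removed, clipping the outline — boundary = 3.16 mm; (rotated 40° about Z; rotation is an isometry so areas/perimeters/island counts are preserved). So its perimeter = 3.16 mm. Layer 22 (z = 3.3): the r=3 sphere slices to a regular 8-gon of circumradius 2.985 (√(r²−h²) with h=0.3 from center) (perimeter = 2·8·2.985·sin(180°/8) = 18.28 mm); the sphere at (-2, -4): section is a regular 8-gon, circumradius = √(r²−h²) = √(5.5²−4.3²) = 3.429 (perimeter = 2·8·3.429·sin(180°/8) = 21.00 mm); Taking the first minus the rest: starting from the r=3 sphere, the r=5.5 sphere at (-2, -4) partially overlaps it — only the 4.60 mm² overlap (of its 33.26 mm²) is removed, clipping the outline — boundary = 18.14 mm; (whole slice rotated 40° about Z — lengths, areas and connectivity unchanged). So its perimeter = 18.14 mm. Layer 22 is larger (18.14 vs 3.16 mm).

layer 22 (z = 3.3 mm)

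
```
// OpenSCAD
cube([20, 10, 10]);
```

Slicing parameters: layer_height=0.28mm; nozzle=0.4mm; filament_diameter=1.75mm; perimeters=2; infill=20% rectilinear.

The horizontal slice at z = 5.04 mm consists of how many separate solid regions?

1

At z = 5.04 mm: the cube (footprint 20×10) is included at this height. The result has 1 disconnected region.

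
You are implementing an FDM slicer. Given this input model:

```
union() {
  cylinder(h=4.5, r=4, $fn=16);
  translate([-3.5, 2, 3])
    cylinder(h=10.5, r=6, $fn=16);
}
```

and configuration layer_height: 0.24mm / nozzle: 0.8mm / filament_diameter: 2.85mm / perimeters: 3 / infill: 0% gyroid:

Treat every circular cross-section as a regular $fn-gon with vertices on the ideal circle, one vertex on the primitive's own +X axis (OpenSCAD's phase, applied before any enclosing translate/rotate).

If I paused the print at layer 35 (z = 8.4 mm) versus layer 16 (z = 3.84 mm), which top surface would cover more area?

layer 16 (z = 3.84 mm)

Layer 35 (z = 8.4): the cylinder does not reach this height (z outside [0, 4.5]); the r=6 cylinder at (-3.5, 2) contributes a regular 16-gon of circumradius 6 (area = (16/2)·6.000²·sin(360°/16) = 110.21 mm²); Combining (union): only the r=6 cylinder at (-3.5, 2) is present, so the union is just that shape — area = 110.21 mm². So its area = 110.21 mm². Layer 16 (z = 3.84): the r=4 cylinder gives a regular 16-gon of circumradius 4 (constant along its height) (area = (16/2)·4.000²·sin(360°/16) = 48.98 mm²); the r=6 cylinder at (-3.5, 2) gives a regular 16-gon of circumradius 6 (constant along its height) (area = (16/2)·6.000²·sin(360°/16) = 110.21 mm²); Taking the union: the regions partially overlap — summed areas 159.20 mm² minus the doubly-counted overlap 35.69 mm² gives 123.50 mm² — area = 123.50 mm². So its area = 123.50 mm². Layer 16 is larger (123.50 vs 110.21 mm²).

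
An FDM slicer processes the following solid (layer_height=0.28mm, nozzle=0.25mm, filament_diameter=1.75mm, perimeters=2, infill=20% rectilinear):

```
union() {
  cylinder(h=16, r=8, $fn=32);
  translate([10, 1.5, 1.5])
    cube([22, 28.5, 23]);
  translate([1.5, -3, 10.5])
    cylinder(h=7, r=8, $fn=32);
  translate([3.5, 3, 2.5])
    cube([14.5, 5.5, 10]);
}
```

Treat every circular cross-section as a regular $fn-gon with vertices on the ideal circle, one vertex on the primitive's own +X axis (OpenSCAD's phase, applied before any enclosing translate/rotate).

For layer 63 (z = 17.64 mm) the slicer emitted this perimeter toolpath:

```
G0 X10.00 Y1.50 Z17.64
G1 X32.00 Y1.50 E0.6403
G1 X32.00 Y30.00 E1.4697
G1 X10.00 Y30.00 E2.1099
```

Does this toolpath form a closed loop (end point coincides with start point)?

no

Start point (G0): (10.00, 1.50). End point (last G1): the path does not return to the start — open.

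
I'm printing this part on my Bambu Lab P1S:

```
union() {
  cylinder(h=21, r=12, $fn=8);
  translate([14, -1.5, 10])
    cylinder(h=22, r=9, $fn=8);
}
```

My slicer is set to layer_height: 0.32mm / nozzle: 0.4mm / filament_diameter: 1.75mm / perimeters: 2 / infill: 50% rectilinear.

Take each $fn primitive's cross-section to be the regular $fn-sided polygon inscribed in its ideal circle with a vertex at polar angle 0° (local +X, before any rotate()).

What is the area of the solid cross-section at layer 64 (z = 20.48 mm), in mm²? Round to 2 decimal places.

580.59 mm²

At z = 20.48 mm: the cylinder: section is a regular 8-gon, circumradius r=12 (area = (8/2)·12.000²·sin(360°/8) = 407.29 mm²); the cylinder at (14, -1.5): section is a regular 8-gon, circumradius r=9 (area = (8/2)·9.000²·sin(360°/8) = 229.10 mm²); Merging all regions: the regions partially overlap — summed areas 636.40 mm² minus the doubly-counted overlap 55.80 mm² gives 580.59 mm² — area = 580.59 mm². Overall, the cross-section is a single solid region. Net area = 580.59 mm².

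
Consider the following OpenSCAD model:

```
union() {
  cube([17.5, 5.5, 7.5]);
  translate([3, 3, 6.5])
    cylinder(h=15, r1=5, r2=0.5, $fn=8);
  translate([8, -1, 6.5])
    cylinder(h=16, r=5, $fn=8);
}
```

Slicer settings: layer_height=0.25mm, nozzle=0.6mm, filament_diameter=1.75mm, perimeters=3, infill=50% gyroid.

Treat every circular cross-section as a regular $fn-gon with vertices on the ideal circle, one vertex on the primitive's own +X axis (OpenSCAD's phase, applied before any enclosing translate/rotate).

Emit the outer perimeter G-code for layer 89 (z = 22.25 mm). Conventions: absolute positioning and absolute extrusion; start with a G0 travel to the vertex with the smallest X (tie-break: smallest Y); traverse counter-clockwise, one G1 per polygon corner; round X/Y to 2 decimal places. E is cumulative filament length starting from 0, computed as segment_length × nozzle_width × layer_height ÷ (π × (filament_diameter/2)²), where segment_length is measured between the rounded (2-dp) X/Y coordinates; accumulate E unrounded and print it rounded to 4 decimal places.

G0 X3.00 Y-1.00 Z22.25
G1 X4.46 Y-4.54 E0.2388
G1 X8.00 Y-6.00 E0.4776
G1 X11.54 Y-4.54 E0.7164
G1 X13.00 Y-1.00 E0.9552
G1 X11.54 Y2.54 E1.1940
G1 X8.00 Y4.00 E1.4328
G1 X4.46 Y2.54 E1.6716
G1 X3.00 Y-1.00 E1.9104

At z = 22.25 mm: the cube does not reach this height (z outside [0, 7.5]); the cone at (3, 3) is absent (z outside [6.5, 21.5]); the r=5 cylinder at (8, -1) contributes a regular 8-gon of circumradius 5; Taking the union: only the r=5 cylinder at (8, -1) is present, so the union is just that shape — 1 connected region. The outline is a single polygon with 8 vertices. Extrusion per mm of travel: 0.6 × 0.25 / (π × 0.875²) = 0.062363. Accumulating E over each segment gives final E = 1.9104.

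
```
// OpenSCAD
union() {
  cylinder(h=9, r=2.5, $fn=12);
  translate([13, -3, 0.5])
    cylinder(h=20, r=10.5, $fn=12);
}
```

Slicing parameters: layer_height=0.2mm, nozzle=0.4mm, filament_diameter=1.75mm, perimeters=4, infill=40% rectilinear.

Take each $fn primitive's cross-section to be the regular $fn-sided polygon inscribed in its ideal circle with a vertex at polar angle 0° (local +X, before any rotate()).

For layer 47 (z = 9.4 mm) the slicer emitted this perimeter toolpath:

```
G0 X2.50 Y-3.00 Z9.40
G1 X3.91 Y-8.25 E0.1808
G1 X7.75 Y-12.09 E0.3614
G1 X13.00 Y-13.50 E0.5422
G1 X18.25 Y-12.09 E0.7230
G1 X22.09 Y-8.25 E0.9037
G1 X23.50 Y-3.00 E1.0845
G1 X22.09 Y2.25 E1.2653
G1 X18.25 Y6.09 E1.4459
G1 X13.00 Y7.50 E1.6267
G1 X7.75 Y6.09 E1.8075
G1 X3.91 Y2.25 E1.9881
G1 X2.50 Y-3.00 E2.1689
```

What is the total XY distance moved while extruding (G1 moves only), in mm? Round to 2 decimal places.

Sum the Euclidean lengths of each G1 segment: total = 65.21 mm.

65.21 mm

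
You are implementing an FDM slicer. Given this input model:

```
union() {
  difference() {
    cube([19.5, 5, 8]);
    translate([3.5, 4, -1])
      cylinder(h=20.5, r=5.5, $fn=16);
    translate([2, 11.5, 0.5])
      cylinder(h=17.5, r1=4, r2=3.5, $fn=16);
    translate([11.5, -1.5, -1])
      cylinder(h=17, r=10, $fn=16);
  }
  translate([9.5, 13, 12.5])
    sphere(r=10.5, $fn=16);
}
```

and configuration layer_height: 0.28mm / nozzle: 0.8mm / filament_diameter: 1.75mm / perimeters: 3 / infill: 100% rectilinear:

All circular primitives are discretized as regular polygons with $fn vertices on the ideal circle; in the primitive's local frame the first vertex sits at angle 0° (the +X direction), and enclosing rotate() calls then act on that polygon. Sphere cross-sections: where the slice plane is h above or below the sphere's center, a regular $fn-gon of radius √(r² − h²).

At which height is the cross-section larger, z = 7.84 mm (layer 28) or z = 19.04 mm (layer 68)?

layer 28 (z = 7.84 mm)

Layer 28 (z = 7.84): the cube (footprint 19.5×5) is included at this height (area 97.50 mm²); the r=5.5 cylinder at (3.5, 4) contributes a regular 16-gon of circumradius 5.5 (area = (16/2)·5.500²·sin(360°/16) = 92.61 mm²); the cone at (2, 11.5) contributes a regular 16-gon of circumradius 3.790 (interpolated between r1=4 and r2=3.5 at t=0.419) (area = (16/2)·3.790²·sin(360°/16) = 43.98 mm²); the r=10 cylinder at (11.5, -1.5) contributes a regular 16-gon of circumradius 10 (area = (16/2)·10.000²·sin(360°/16) = 306.15 mm²); After the difference (first − rest): starting from the 19.5×5 cube (97.50 mm²), the r=5.5 cylinder at (3.5, 4) partially overlaps it — only the 42.46 mm² overlap (of its 92.61 mm²) is removed, clipping the outline; the cone at (2, 11.5) misses the remaining region (no effect); the r=10 cylinder at (11.5, -1.5) partially overlaps it — only the 54.81 mm² overlap (of its 306.15 mm²) is removed, clipping the outline — area = 0.22 mm²; the sphere at (9.5, 13): section is a regular 16-gon, circumradius = √(r²−h²) = √(10.5²−4.66²) = 9.409 (area = (16/2)·9.409²·sin(360°/16) = 271.05 mm²); Merging all regions: the 2 present regions are separate (no shared area or edge), so areas and boundary lengths simply add and each stays a separate island — area = 271.27 mm². So its area = 271.27 mm². Layer 68 (z = 19.04): the cube does not reach this height (z outside [0, 8]); the r=5.5 cylinder at (3.5, 4) contributes a regular 16-gon of circumradius 5.5 (area = (16/2)·5.500²·sin(360°/16) = 92.61 mm²); the cone at (2, 11.5) does not reach this height (z outside [0.5, 18]); the cylinder at (11.5, -1.5) does not reach this height (z outside [-1, 16]); After the difference (first − rest): the first operand is absent here, so nothing remains; the r=10.5 sphere at (9.5, 13) slices to a regular 16-gon of circumradius 8.215 (√(r²−h²) with h=6.54 from center) (area = (16/2)·8.215²·sin(360°/16) = 206.58 mm²); Combining (union): only the r=10.5 sphere at (9.5, 13) is present, so the union is just that shape — area = 206.58 mm². So its area = 206.58 mm². Layer 28 is larger (271.27 vs 206.58 mm²).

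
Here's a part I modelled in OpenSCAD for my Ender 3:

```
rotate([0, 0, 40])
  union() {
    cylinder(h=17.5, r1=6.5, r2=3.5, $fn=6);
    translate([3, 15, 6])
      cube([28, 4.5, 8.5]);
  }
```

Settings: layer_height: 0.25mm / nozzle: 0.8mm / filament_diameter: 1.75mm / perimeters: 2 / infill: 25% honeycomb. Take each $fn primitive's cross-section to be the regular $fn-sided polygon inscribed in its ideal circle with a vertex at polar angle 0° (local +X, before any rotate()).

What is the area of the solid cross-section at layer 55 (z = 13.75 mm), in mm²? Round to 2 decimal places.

At z = 13.75 mm: the cone: at t=0.786 of its height the radius interpolates to r₁+(r₂−r₁)t = 4.143, giving a regular 6-gon of that circumradius (area = (6/2)·4.143²·sin(360°/6) = 44.59 mm²); the cube at (3, 15) (footprint 28×4.5) is included at this height (area 126.00 mm²); Combining (union): the 2 present regions are separate (no shared area or edge), so areas and boundary lengths simply add and each stays a separate island — area = 170.59 mm²; (rotated 40° about Z; rotation is an isometry so areas/perimeters/island counts are preserved). Overall, the cross-section has 2 separate islands. Net area = 170.59 mm².

170.59 mm²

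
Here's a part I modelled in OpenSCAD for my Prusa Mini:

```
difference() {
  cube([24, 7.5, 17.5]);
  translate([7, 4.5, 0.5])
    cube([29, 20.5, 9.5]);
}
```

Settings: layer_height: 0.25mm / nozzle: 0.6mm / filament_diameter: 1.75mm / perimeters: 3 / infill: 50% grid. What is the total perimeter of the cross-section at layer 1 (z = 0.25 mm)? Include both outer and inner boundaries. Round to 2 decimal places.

At z = 0.25 mm: the 24×7.5 cube contributes its full rectangle (perimeter 63.00 mm); the cube at (7, 4.5) is absent (z outside [0.5, 10]); After the difference (first − rest): none of the subtracted shapes is present at this height, so the 24×7.5 cube is unchanged — boundary = 63.00 mm. Overall, the cross-section is a single solid region. Total boundary length (outer) = 63.00 mm.

63.00 mm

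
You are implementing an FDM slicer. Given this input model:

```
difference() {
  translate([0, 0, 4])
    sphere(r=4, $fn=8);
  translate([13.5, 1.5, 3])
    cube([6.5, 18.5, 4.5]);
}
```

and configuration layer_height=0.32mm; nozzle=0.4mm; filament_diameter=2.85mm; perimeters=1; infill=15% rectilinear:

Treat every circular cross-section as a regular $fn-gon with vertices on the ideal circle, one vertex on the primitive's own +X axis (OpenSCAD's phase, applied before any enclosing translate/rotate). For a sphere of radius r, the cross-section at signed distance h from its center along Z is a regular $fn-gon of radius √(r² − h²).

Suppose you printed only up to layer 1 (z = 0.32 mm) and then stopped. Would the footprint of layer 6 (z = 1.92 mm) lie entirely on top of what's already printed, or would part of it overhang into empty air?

part overhangs

Compare the two slices. At z = 0.32: the r=4 sphere slices to a regular 8-gon of circumradius 1.568 (√(r²−h²) with h=3.68 from center) (area = (8/2)·1.568²·sin(360°/8) = 6.95 mm²); the cube at (13.5, 1.5) is not intersected at this z (z outside [3, 7.5]); After the difference (first − rest): none of the subtracted shapes is present at this height, so the r=4 sphere is unchanged — area = 6.95 mm². At z = 1.92: the r=4 sphere contributes a regular 8-gon of circumradius √(4²−2.08²) = 3.417 (area = (8/2)·3.417²·sin(360°/8) = 33.02 mm²); the cube at (13.5, 1.5) is not intersected at this z (z outside [3, 7.5]); After the difference (first − rest): none of the subtracted shapes is present at this height, so the r=4 sphere is unchanged — area = 33.02 mm². Checking containment: at z = 1.92 the cross-section extends beyond the z = 0.32 cross-section by about 26.07 mm².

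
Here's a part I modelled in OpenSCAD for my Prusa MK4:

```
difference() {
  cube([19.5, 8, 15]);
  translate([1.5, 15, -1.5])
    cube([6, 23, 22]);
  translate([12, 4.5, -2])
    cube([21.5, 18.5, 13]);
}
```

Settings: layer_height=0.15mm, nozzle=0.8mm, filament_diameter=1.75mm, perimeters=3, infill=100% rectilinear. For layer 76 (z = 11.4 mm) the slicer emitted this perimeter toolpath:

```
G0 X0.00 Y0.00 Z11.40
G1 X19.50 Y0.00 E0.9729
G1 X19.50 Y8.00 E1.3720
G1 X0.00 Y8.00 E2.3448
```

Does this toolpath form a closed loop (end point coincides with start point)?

no

Start point (G0): (0.00, 0.00). End point (last G1): the path does not return to the start — open.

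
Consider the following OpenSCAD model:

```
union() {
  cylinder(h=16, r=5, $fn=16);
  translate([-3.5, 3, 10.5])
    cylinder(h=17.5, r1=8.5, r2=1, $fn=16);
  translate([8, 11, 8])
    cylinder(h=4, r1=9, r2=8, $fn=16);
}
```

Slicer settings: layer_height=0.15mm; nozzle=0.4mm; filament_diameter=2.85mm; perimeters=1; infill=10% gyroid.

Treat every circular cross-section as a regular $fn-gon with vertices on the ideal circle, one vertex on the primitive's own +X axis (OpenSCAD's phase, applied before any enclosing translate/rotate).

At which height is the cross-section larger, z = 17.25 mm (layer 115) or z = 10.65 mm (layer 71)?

Layer 115 (z = 17.25): the cylinder is absent (z outside [0, 16]); the cone at (-3.5, 3) (r1=8.5→r2=1) has section circumradius 5.607 here — a regular 16-gon (area = (16/2)·5.607²·sin(360°/16) = 96.25 mm²); the cone at (8, 11) does not reach this height (z outside [8, 12]); Merging all regions: only the cone at (-3.5, 3) is present, so the union is just that shape — area = 96.25 mm². So its area = 96.25 mm². Layer 71 (z = 10.65): the r=5 cylinder contributes a regular 16-gon of circumradius 5 (area = (16/2)·5.000²·sin(360°/16) = 76.54 mm²); the cone at (-3.5, 3) (r1=8.5→r2=1) has section circumradius 8.436 here — a regular 16-gon (area = (16/2)·8.436²·sin(360°/16) = 217.86 mm²); the cone at (8, 11): at t=0.663 of its height the radius interpolates to r₁+(r₂−r₁)t = 8.338, giving a regular 16-gon of that circumradius (area = (16/2)·8.338²·sin(360°/16) = 212.81 mm²); Taking the union: the regions partially overlap — summed areas 507.21 mm² minus the doubly-counted overlap 84.21 mm² gives 423.00 mm² — area = 423.00 mm². So its area = 423.00 mm². Layer 71 is larger (423.00 vs 96.25 mm²).

layer 71 (z = 10.65 mm)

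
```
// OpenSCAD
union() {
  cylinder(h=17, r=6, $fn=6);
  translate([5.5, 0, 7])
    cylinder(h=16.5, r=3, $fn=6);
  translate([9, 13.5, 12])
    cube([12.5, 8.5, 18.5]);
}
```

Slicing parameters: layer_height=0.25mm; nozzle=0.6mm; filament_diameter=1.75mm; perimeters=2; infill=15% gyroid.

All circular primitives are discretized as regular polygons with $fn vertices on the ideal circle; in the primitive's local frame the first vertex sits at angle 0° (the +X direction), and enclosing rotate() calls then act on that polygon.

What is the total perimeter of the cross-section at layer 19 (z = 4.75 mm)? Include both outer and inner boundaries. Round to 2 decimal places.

36.00 mm

At z = 4.75 mm: the r=6 cylinder contributes a regular 6-gon of circumradius 6 (perimeter = 2·6·6.000·sin(180°/6) = 36.00 mm); the cylinder at (5.5, 0) does not reach this height (z outside [7, 23.5]); the cube at (9, 13.5) is not intersected at this z (z outside [12, 30.5]); Merging all regions: only the r=6 cylinder is present, so the union is just that shape — boundary = 36.00 mm. Overall, the cross-section is a single solid region. Total boundary length (outer) = 36.00 mm.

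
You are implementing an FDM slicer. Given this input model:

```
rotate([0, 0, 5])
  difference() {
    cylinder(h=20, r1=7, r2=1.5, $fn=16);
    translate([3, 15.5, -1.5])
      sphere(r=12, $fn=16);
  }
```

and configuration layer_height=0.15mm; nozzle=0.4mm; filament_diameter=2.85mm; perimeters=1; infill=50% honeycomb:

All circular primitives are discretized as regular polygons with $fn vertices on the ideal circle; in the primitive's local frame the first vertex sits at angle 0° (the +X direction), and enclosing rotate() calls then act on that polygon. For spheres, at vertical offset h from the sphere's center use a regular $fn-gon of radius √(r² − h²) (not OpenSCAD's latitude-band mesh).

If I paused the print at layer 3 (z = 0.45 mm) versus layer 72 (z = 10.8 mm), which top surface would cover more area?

Layer 3 (z = 0.45): the cone: at t=0.022 of its height the radius interpolates to r₁+(r₂−r₁)t = 6.876, giving a regular 16-gon of that circumradius (area = (16/2)·6.876²·sin(360°/16) = 144.75 mm²); the r=12 sphere at (3, 15.5) contributes a regular 16-gon of circumradius √(12²−1.95²) = 11.841 (area = (16/2)·11.841²·sin(360°/16) = 429.21 mm²); After the difference (first − rest): starting from the cone (144.75 mm²), the r=12 sphere at (3, 15.5) partially overlaps it — only the 16.74 mm² overlap (of its 429.21 mm²) is removed, clipping the outline — area = 128.02 mm²; (rotated 5° about Z; rotation is an isometry so areas/perimeters/island counts are preserved). So its area = 128.02 mm². Layer 72 (z = 10.8): the cone (r1=7→r2=1.5) has section circumradius 4.030 here — a regular 16-gon (area = (16/2)·4.030²·sin(360°/16) = 49.72 mm²); the sphere at (3, 15.5) is absent (|z−center|=12.300 > r=12); Subtracting the remaining from the first: none of the subtracted shapes is present at this height, so the cone is unchanged — area = 49.72 mm²; (whole slice rotated 5° about Z — lengths, areas and connectivity unchanged). So its area = 49.72 mm². Layer 3 is larger (128.02 vs 49.72 mm²).

layer 3 (z = 0.45 mm)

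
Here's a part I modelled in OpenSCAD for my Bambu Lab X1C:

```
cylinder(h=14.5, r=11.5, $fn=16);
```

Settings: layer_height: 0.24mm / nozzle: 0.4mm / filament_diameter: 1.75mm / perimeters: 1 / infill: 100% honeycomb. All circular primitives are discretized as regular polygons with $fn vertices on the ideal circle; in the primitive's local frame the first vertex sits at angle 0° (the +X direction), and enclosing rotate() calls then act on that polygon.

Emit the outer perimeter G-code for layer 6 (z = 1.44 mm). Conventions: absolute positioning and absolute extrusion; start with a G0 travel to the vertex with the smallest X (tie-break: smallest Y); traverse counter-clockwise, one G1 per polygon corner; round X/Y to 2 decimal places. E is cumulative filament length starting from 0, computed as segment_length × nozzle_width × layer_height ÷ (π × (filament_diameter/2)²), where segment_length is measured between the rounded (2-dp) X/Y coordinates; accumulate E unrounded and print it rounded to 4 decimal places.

G0 X-11.50 Y0.00 Z1.44
G1 X-10.62 Y-4.40 E0.1791
G1 X-8.13 Y-8.13 E0.3581
G1 X-4.40 Y-10.62 E0.5371
G1 X0.00 Y-11.50 E0.7162
G1 X4.40 Y-10.62 E0.8953
G1 X8.13 Y-8.13 E1.0743
G1 X10.62 Y-4.40 E1.2533
G1 X11.50 Y0.00 E1.4323
G1 X10.62 Y4.40 E1.6114
G1 X8.13 Y8.13 E1.7904
G1 X4.40 Y10.62 E1.9694
G1 X0.00 Y11.50 E2.1485
G1 X-4.40 Y10.62 E2.3276
G1 X-8.13 Y8.13 E2.5066
G1 X-10.62 Y4.40 E2.6856
G1 X-11.50 Y0.00 E2.8647

At z = 1.44 mm: the r=11.5 cylinder contributes a regular 16-gon of circumradius 11.5. The outline is a single polygon with 16 vertices. Extrusion per mm of travel: 0.4 × 0.24 / (π × 0.875²) = 0.039912. Accumulating E over each segment gives final E = 2.8647.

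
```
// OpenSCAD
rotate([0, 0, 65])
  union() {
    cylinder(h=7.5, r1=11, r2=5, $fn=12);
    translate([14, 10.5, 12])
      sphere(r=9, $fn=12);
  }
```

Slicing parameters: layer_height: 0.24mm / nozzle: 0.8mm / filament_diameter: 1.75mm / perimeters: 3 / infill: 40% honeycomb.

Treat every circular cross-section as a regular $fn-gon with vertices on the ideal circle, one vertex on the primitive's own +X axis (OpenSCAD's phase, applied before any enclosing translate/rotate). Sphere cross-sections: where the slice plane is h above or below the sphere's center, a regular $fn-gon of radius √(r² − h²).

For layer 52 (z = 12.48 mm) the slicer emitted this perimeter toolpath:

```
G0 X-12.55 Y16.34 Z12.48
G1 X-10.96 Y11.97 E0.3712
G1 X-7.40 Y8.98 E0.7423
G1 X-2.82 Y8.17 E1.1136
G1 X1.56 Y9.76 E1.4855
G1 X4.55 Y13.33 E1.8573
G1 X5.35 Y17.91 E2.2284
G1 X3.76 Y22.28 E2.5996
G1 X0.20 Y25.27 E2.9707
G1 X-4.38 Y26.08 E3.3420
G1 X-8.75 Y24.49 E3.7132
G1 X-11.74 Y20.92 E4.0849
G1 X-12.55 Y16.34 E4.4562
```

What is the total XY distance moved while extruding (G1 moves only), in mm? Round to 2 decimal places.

Sum the Euclidean lengths of each G1 segment: total = 55.82 mm.

55.82 mm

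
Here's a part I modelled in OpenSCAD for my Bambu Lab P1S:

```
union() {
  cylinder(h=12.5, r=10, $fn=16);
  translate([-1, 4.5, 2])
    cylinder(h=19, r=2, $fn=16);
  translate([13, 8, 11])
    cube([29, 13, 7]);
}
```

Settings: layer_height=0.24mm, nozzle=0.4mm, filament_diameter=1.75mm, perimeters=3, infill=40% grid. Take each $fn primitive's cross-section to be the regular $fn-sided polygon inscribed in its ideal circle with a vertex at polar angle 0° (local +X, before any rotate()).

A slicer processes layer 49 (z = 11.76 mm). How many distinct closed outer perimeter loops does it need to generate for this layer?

At z = 11.76 mm: the cylinder: section is a regular 16-gon, circumradius r=10; the r=2 cylinder at (-1, 4.5) gives a regular 16-gon of circumradius 2 (constant along its height); the cube at (13, 8) (footprint 29×13) is included at this height; Combining (union): the regions partially overlap (shared area 12.25 mm²), so overlapping operands fuse into one piece — 2 connected regions. The result has 2 disconnected regions.

2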